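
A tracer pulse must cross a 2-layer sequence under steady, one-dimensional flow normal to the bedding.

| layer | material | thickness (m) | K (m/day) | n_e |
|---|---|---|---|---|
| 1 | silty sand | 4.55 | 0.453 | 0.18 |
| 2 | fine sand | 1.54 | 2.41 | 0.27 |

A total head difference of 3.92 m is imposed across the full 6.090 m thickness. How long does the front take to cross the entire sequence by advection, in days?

With flow normal to the layers, continuity requires the same specific discharge q through every layer.
Σ(b_i/K_i) = 4.55/0.453 + 1.54/2.41 = 10.68 d.
q = Δh / Σ(b_i/K_i) = 3.92 / 10.68 = 0.3669 m/day.
In each layer the seepage velocity is v_i = q/n_i, so the layer transit time is t_i = b_i·n_i / q:
  layer 1 (silty sand): t_1 = 4.55 × 0.18 / 0.3669 = 2.232 d
  layer 2 (fine sand): t_2 = 1.54 × 0.27 / 0.3669 = 1.133 d
Total t = Σ t_i = 3.365 days.

3.37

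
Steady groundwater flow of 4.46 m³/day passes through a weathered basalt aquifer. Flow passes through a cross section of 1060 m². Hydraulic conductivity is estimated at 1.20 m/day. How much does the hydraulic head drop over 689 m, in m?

2.42

From Q = K·A·i, i = Q / (K·A) = 4.46 / (1.200 × 1060) = 0.003506.
Head loss Δh = i · L = 0.003506 × 689 = 2.416 m.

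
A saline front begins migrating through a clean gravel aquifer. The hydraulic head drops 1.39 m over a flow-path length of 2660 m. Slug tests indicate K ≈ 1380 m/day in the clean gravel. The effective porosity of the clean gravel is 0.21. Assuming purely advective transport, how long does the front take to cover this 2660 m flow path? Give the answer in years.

Hydraulic gradient i = Δh / L = 1.39 / 2660 = 0.0005226.
Darcy flux q = K · i = 1380 × 0.0005226 = 0.7211 m/day.
Seepage velocity v = q / n_e = 0.7211 / 0.21 = 3.434 m/day.
Travel time t = L / v = 2660 / 3.434 = 774.6 days = 2.121 years.

2.12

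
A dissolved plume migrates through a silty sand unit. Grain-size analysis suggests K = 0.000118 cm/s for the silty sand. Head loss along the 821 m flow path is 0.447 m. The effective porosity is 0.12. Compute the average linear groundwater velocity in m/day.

Convert K: 0.000118 cm/s × 864 = 0.1020 m/day.
Hydraulic gradient i = Δh / L = 0.447 / 821 = 0.0005445.
Darcy flux q = K · i = 0.1020 × 0.0005445 = 5.551e-05 m/day.
Seepage velocity v = q / n_e = 5.551e-05 / 0.12 = 0.0004626 m/day.

0.000463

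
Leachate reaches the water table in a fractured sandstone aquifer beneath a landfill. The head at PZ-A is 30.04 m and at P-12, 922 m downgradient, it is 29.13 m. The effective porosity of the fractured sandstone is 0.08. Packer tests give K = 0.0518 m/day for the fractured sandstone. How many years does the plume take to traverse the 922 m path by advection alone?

3950

Hydraulic gradient i = (30.04 − 29.13) / 922 = 0.91 / 922 = 0.0009870.
Darcy flux q = K · i = 0.05180 × 0.0009870 = 5.113e-05 m/day.
Seepage velocity v = q / n_e = 5.113e-05 / 0.08 = 0.0006391 m/day.
Travel time t = L / v = 922 / 0.0006391 = 1.443e+06 days = 3950 years.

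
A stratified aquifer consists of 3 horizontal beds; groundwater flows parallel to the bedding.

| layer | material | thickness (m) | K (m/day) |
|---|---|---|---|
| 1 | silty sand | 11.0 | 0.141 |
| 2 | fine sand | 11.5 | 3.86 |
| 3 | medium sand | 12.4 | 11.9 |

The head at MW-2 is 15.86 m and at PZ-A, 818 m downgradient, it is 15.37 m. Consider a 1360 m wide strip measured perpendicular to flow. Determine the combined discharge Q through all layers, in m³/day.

Flow is parallel to layering, so each bed carries its own Darcy discharge and the transmissivities add.
Σ(K_i·b_i) = 0.141×11.0 + 3.86×11.5 + 11.9×12.4 = 193.5 m²/day.
Hydraulic gradient i = (15.86 − 15.37) / 818 = 0.49 / 818 = 0.0005990.
Q = Σ(K_i·b_i) · W · i = 193.5 × 1360 × 0.0005990 = 157.6 m³/day.

158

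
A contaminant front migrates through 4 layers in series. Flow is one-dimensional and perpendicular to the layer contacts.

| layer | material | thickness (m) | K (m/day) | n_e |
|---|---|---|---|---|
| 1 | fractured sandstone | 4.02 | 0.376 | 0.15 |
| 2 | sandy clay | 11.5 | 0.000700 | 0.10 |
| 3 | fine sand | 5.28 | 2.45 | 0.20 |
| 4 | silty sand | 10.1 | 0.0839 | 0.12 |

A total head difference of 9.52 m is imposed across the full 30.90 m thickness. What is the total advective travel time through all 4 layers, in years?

19.2

With flow normal to the layers, continuity requires the same specific discharge q through every layer.
Σ(b_i/K_i) = 4.02/0.376 + 11.5/0.000700 + 5.28/2.45 + 10.1/0.0839 = 16562 d.
q = Δh / Σ(b_i/K_i) = 9.52 / 16562 = 0.0005748 m/day.
In each layer the seepage velocity is v_i = q/n_i, so the layer transit time is t_i = b_i·n_i / q:
  layer 1 (fractured sandstone): t_1 = 4.02 × 0.15 / 0.0005748 = 1049 d
  layer 2 (sandy clay): t_2 = 11.5 × 0.10 / 0.0005748 = 2001 d
  layer 3 (fine sand): t_3 = 5.28 × 0.20 / 0.0005748 = 1837 d
  layer 4 (silty sand): t_4 = 10.1 × 0.12 / 0.0005748 = 2108 d
Total t = Σ t_i = 6995 days = 19.15 years.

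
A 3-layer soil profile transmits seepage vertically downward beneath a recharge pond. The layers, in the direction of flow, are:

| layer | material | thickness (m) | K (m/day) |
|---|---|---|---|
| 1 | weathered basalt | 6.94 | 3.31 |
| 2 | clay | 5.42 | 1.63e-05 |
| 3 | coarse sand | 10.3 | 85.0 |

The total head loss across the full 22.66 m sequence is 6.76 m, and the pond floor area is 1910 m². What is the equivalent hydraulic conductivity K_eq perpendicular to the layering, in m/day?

Flow is perpendicular to layering, so the layers act in series and the equivalent K is the thickness-weighted harmonic mean.
Total thickness L = 6.94 + 5.42 + 10.3 = 22.66 m.
Σ(b_i/K_i) = 6.94/3.31 + 5.42/1.63e-05 + 10.3/85.0 = 3.325e+05 d.
K_eq = L / Σ(b_i/K_i) = 22.66 / 3.325e+05 = 6.815e-05 m/day.

6.81e-05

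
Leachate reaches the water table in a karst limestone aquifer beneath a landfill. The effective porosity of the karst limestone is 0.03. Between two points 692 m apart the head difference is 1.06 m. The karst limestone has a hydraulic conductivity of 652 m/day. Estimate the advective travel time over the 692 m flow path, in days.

20.8

Hydraulic gradient i = Δh / L = 1.06 / 692 = 0.001532.
Darcy flux q = K · i = 652.0 × 0.001532 = 0.9987 m/day.
Seepage velocity v = q / n_e = 0.9987 / 0.03 = 33.29 m/day.
Travel time t = L / v = 692 / 33.29 = 20.79 days.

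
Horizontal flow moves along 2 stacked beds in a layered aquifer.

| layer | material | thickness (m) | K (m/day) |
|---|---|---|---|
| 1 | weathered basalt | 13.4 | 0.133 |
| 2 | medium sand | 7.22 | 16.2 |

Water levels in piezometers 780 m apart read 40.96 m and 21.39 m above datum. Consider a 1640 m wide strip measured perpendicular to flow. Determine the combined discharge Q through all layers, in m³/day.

4890

Flow is parallel to layering, so each bed carries its own Darcy discharge and the transmissivities add.
Σ(K_i·b_i) = 0.133×13.4 + 16.2×7.22 = 118.7 m²/day.
Hydraulic gradient i = (40.96 − 21.39) / 780 = 19.57 / 780 = 0.02509.
Q = Σ(K_i·b_i) · W · i = 118.7 × 1640 × 0.02509 = 4886 m³/day.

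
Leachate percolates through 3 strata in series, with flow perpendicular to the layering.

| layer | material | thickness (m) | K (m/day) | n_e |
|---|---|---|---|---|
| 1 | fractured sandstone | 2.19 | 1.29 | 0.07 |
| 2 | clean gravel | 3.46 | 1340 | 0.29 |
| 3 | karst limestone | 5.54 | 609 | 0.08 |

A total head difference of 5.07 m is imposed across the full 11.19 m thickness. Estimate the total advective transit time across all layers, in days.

0.539

With flow normal to the layers, continuity requires the same specific discharge q through every layer.
Σ(b_i/K_i) = 2.19/1.29 + 3.46/1340 + 5.54/609 = 1.709 d.
q = Δh / Σ(b_i/K_i) = 5.07 / 1.709 = 2.966 m/day.
In each layer the seepage velocity is v_i = q/n_i, so the layer transit time is t_i = b_i·n_i / q:
  layer 1 (fractured sandstone): t_1 = 2.19 × 0.07 / 2.966 = 0.05169 d
  layer 2 (clean gravel): t_2 = 3.46 × 0.29 / 2.966 = 0.3383 d
  layer 3 (karst limestone): t_3 = 5.54 × 0.08 / 2.966 = 0.1494 d
Total t = Σ t_i = 0.5394 days.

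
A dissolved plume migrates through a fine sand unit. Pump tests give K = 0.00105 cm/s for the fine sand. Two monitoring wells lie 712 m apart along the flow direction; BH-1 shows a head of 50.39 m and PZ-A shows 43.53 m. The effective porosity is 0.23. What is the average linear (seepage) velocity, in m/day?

0.0380

Convert K: 0.00105 cm/s × 864 = 0.9072 m/day.
Hydraulic gradient i = (50.39 − 43.53) / 712 = 6.86 / 712 = 0.009635.
Darcy flux q = K · i = 0.9072 × 0.009635 = 0.008741 m/day.
Seepage velocity v = q / n_e = 0.008741 / 0.23 = 0.03800 m/day.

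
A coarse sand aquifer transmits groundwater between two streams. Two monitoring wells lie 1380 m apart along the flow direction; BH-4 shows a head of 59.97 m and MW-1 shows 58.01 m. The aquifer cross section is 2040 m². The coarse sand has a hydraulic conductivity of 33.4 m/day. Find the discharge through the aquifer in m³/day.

96.8

Hydraulic gradient i = (59.97 − 58.01) / 1380 = 1.96 / 1380 = 0.001420.
Darcy's law: Q = K · A · i = 33.40 × 2040 × 0.001420 = 96.77 m³/day.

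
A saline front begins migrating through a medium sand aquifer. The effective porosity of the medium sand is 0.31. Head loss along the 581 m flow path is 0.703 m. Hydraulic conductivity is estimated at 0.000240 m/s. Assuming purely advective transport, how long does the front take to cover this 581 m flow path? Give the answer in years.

19.7

Convert K: 0.000240 m/s × 86400 = 20.74 m/day.
Hydraulic gradient i = Δh / L = 0.703 / 581 = 0.001210.
Darcy flux q = K · i = 20.74 × 0.001210 = 0.02509 m/day.
Seepage velocity v = q / n_e = 0.02509 / 0.31 = 0.08094 m/day.
Travel time t = L / v = 581 / 0.08094 = 7178 days = 19.65 years.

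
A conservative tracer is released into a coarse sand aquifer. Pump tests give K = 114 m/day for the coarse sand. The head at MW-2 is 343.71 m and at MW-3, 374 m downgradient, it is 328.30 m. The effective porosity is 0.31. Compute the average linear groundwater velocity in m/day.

15.2

Hydraulic gradient i = (343.71 − 328.30) / 374 = 15.41 / 374 = 0.04120.
Darcy flux q = K · i = 114.0 × 0.04120 = 4.697 m/day.
Seepage velocity v = q / n_e = 4.697 / 0.31 = 15.15 m/day.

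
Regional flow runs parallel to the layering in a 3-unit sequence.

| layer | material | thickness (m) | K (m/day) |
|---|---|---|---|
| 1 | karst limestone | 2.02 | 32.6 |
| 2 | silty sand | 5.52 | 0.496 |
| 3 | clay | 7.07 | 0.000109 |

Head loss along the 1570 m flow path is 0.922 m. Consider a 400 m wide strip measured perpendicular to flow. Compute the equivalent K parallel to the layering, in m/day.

Flow is parallel to layering, so each bed carries its own Darcy discharge and the transmissivities add.
Σ(K_i·b_i) = 32.6×2.02 + 0.496×5.52 + 0.000109×7.07 = 68.59 m²/day.
Total thickness b = 14.61 m, so K_eq = Σ(K_i·b_i)/b = 4.695 m/day.

4.69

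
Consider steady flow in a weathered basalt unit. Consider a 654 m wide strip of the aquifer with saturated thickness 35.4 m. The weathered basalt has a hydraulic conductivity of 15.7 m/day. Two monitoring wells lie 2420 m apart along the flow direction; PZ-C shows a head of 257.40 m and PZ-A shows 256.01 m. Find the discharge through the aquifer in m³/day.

209

Cross-sectional area A = 654 × 35.4 = 23152 m².
Hydraulic gradient i = (257.40 − 256.01) / 2420 = 1.39 / 2420 = 0.0005744.
Darcy's law: Q = K · A · i = 15.70 × 23152 × 0.0005744 = 208.8 m³/day.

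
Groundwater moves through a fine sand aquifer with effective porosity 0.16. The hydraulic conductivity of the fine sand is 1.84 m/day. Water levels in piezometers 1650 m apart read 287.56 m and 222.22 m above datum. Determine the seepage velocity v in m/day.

0.455

Hydraulic gradient i = (287.56 − 222.22) / 1650 = 65.34 / 1650 = 0.03960.
Darcy flux q = K · i = 1.840 × 0.03960 = 0.07286 m/day.
Seepage velocity v = q / n_e = 0.07286 / 0.16 = 0.4554 m/day.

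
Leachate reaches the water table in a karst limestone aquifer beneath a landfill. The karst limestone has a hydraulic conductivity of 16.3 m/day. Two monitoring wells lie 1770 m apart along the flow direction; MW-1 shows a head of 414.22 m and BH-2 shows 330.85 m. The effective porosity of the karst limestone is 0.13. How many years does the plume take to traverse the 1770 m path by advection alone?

0.821

Hydraulic gradient i = (414.22 − 330.85) / 1770 = 83.37 / 1770 = 0.04710.
Darcy flux q = K · i = 16.30 × 0.04710 = 0.7678 m/day.
Seepage velocity v = q / n_e = 0.7678 / 0.13 = 5.906 m/day.
Travel time t = L / v = 1770 / 5.906 = 299.7 days = 0.8205 years.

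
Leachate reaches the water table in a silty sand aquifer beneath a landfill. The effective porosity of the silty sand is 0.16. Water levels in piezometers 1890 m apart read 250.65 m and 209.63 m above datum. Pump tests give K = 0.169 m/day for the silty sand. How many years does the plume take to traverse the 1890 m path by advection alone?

Hydraulic gradient i = (250.65 − 209.63) / 1890 = 41.02 / 1890 = 0.02170.
Darcy flux q = K · i = 0.1690 × 0.02170 = 0.003668 m/day.
Seepage velocity v = q / n_e = 0.003668 / 0.16 = 0.02292 m/day.
Travel time t = L / v = 1890 / 0.02292 = 82444 days = 225.7 years.

226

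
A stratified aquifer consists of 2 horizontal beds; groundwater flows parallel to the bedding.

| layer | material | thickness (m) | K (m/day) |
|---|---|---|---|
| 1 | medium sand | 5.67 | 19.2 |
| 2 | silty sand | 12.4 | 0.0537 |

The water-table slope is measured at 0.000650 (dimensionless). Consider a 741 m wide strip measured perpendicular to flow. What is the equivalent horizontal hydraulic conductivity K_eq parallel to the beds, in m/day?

6.06

Flow is parallel to layering, so each bed carries its own Darcy discharge and the transmissivities add.
Σ(K_i·b_i) = 19.2×5.67 + 0.0537×12.4 = 109.5 m²/day.
Total thickness b = 18.07 m, so K_eq = Σ(K_i·b_i)/b = 6.061 m/day.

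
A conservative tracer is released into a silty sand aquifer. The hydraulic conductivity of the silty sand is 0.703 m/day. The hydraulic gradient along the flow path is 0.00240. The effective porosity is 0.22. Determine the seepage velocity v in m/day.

0.00767

Hydraulic gradient i = 0.00240.
Darcy flux q = K · i = 0.7030 × 0.002400 = 0.001687 m/day.
Seepage velocity v = q / n_e = 0.001687 / 0.22 = 0.007669 m/day.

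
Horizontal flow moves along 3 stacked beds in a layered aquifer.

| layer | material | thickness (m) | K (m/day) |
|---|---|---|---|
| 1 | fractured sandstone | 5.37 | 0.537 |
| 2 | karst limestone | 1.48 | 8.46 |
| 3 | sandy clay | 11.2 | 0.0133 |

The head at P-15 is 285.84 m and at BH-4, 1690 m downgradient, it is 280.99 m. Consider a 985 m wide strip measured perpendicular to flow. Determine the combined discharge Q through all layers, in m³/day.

44.0

Flow is parallel to layering, so each bed carries its own Darcy discharge and the transmissivities add.
Σ(K_i·b_i) = 0.537×5.37 + 8.46×1.48 + 0.0133×11.2 = 15.55 m²/day.
Hydraulic gradient i = (285.84 − 280.99) / 1690 = 4.85 / 1690 = 0.002870.
Q = Σ(K_i·b_i) · W · i = 15.55 × 985 × 0.002870 = 43.97 m³/day.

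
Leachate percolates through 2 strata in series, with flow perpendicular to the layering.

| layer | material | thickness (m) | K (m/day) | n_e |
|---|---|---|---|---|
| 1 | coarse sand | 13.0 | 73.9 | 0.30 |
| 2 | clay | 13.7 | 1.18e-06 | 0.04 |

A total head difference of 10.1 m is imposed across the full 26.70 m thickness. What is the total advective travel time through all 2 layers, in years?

14000

With flow normal to the layers, continuity requires the same specific discharge q through every layer.
Σ(b_i/K_i) = 13.0/73.9 + 13.7/1.18e-06 = 1.161e+07 d.
q = Δh / Σ(b_i/K_i) = 10.1 / 1.161e+07 = 8.699e-07 m/day.
In each layer the seepage velocity is v_i = q/n_i, so the layer transit time is t_i = b_i·n_i / q:
  layer 1 (coarse sand): t_1 = 13.0 × 0.30 / 8.699e-07 = 4.483e+06 d
  layer 2 (clay): t_2 = 13.7 × 0.04 / 8.699e-07 = 6.299e+05 d
Total t = Σ t_i = 5.113e+06 days = 13999 years.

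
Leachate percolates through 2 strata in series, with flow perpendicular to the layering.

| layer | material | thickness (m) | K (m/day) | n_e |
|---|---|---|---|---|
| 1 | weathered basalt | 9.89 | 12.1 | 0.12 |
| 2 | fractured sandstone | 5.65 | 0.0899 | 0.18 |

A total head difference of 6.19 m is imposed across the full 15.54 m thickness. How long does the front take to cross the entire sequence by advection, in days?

With flow normal to the layers, continuity requires the same specific discharge q through every layer.
Σ(b_i/K_i) = 9.89/12.1 + 5.65/0.0899 = 63.66 d.
q = Δh / Σ(b_i/K_i) = 6.19 / 63.66 = 0.09723 m/day.
In each layer the seepage velocity is v_i = q/n_i, so the layer transit time is t_i = b_i·n_i / q:
  layer 1 (weathered basalt): t_1 = 9.89 × 0.12 / 0.09723 = 12.21 d
  layer 2 (fractured sandstone): t_2 = 5.65 × 0.18 / 0.09723 = 10.46 d
Total t = Σ t_i = 22.67 days.

22.7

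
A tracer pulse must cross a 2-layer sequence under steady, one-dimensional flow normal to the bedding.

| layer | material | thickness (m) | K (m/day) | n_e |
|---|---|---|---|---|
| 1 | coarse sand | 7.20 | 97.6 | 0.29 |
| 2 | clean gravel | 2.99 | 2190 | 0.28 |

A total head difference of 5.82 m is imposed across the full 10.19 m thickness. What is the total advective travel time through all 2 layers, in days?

With flow normal to the layers, continuity requires the same specific discharge q through every layer.
Σ(b_i/K_i) = 7.20/97.6 + 2.99/2190 = 0.07514 d.
q = Δh / Σ(b_i/K_i) = 5.82 / 0.07514 = 77.46 m/day.
In each layer the seepage velocity is v_i = q/n_i, so the layer transit time is t_i = b_i·n_i / q:
  layer 1 (coarse sand): t_1 = 7.20 × 0.29 / 77.46 = 0.02696 d
  layer 2 (clean gravel): t_2 = 2.99 × 0.28 / 77.46 = 0.01081 d
Total t = Σ t_i = 0.03776 days.

0.0378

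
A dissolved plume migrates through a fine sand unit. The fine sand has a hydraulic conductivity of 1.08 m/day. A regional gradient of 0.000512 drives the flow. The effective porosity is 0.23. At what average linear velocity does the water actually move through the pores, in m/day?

Hydraulic gradient i = 0.000512.
Darcy flux q = K · i = 1.080 × 0.0005120 = 0.0005530 m/day.
Seepage velocity v = q / n_e = 0.0005530 / 0.23 = 0.002404 m/day.

0.00240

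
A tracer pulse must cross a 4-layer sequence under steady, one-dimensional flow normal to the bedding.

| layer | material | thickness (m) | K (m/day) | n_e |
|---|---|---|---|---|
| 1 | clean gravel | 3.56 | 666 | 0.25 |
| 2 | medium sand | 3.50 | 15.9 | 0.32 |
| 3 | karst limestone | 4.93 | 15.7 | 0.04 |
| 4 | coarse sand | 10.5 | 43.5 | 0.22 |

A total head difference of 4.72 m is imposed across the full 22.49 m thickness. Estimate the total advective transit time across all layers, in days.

0.747

With flow normal to the layers, continuity requires the same specific discharge q through every layer.
Σ(b_i/K_i) = 3.56/666 + 3.50/15.9 + 4.93/15.7 + 10.5/43.5 = 0.7809 d.
q = Δh / Σ(b_i/K_i) = 4.72 / 0.7809 = 6.045 m/day.
In each layer the seepage velocity is v_i = q/n_i, so the layer transit time is t_i = b_i·n_i / q:
  layer 1 (clean gravel): t_1 = 3.56 × 0.25 / 6.045 = 0.1472 d
  layer 2 (medium sand): t_2 = 3.50 × 0.32 / 6.045 = 0.1853 d
  layer 3 (karst limestone): t_3 = 4.93 × 0.04 / 6.045 = 0.03262 d
  layer 4 (coarse sand): t_4 = 10.5 × 0.22 / 6.045 = 0.3822 d
Total t = Σ t_i = 0.7473 days.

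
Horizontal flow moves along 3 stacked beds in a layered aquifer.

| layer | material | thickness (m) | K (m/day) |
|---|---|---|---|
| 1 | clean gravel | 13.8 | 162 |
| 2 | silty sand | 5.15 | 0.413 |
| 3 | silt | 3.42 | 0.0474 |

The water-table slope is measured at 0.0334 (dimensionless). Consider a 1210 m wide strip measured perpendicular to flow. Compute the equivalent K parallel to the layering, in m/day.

100

Flow is parallel to layering, so each bed carries its own Darcy discharge and the transmissivities add.
Σ(K_i·b_i) = 162×13.8 + 0.413×5.15 + 0.0474×3.42 = 2238 m²/day.
Total thickness b = 22.37 m, so K_eq = Σ(K_i·b_i)/b = 100.0 m/day.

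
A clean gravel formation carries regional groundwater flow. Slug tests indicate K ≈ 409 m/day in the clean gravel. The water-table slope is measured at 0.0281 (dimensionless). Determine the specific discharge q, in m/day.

Hydraulic gradient i = 0.0281.
Specific discharge q = K · i = 409.0 × 0.02810 = 11.49 m/day.

11.5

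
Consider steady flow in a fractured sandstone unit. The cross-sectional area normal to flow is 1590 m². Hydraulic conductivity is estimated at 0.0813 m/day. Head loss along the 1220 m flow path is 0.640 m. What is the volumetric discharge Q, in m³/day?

0.0678

Hydraulic gradient i = Δh / L = 0.640 / 1220 = 0.0005246.
Darcy's law: Q = K · A · i = 0.08130 × 1590 × 0.0005246 = 0.06781 m³/day.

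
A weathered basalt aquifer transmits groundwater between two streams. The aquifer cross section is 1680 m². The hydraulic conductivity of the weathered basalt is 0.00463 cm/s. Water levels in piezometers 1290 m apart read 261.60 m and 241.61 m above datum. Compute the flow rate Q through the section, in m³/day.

Convert K: 0.00463 cm/s × 864 = 4.000 m/day.
Hydraulic gradient i = (261.60 − 241.61) / 1290 = 19.99 / 1290 = 0.01550.
Darcy's law: Q = K · A · i = 4.000 × 1680 × 0.01550 = 104.1 m³/day.

104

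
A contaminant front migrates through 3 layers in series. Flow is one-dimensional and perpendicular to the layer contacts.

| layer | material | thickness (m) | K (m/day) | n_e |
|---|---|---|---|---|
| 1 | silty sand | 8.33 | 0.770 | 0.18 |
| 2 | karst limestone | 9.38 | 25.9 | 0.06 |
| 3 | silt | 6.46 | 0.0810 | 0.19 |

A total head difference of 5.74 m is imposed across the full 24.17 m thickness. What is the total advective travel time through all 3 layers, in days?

52.1

With flow normal to the layers, continuity requires the same specific discharge q through every layer.
Σ(b_i/K_i) = 8.33/0.770 + 9.38/25.9 + 6.46/0.0810 = 90.93 d.
q = Δh / Σ(b_i/K_i) = 5.74 / 90.93 = 0.06312 m/day.
In each layer the seepage velocity is v_i = q/n_i, so the layer transit time is t_i = b_i·n_i / q:
  layer 1 (silty sand): t_1 = 8.33 × 0.18 / 0.06312 = 23.75 d
  layer 2 (karst limestone): t_2 = 9.38 × 0.06 / 0.06312 = 8.916 d
  layer 3 (silt): t_3 = 6.46 × 0.19 / 0.06312 = 19.44 d
Total t = Σ t_i = 52.11 days.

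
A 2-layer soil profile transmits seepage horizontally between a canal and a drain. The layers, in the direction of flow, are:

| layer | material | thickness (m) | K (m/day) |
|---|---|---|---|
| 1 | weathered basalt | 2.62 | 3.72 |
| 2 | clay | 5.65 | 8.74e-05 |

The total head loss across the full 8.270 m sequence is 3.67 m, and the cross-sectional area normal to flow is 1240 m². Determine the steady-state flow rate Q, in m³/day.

0.0704

Flow is perpendicular to layering, so the layers act in series and the equivalent K is the thickness-weighted harmonic mean.
Total thickness L = 2.62 + 5.65 = 8.270 m.
Σ(b_i/K_i) = 2.62/3.72 + 5.65/8.74e-05 = 64646 d.
K_eq = L / Σ(b_i/K_i) = 8.270 / 64646 = 0.0001279 m/day.
Q = K_eq · A · (Δh/L) = 0.0001279 × 1240 × (3.67/8.270) = 0.07040 m³/day.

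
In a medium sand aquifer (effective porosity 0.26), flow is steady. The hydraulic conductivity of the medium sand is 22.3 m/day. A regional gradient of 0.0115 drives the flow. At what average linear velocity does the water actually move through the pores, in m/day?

0.986

Hydraulic gradient i = 0.0115.
Darcy flux q = K · i = 22.30 × 0.01150 = 0.2565 m/day.
Seepage velocity v = q / n_e = 0.2565 / 0.26 = 0.9863 m/day.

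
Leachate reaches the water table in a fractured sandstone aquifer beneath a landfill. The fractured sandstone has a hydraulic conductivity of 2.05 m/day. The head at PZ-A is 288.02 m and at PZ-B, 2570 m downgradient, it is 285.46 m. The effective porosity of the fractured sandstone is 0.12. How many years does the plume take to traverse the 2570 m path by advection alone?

Hydraulic gradient i = (288.02 − 285.46) / 2570 = 2.56 / 2570 = 0.0009961.
Darcy flux q = K · i = 2.050 × 0.0009961 = 0.002042 m/day.
Seepage velocity v = q / n_e = 0.002042 / 0.12 = 0.01702 m/day.
Travel time t = L / v = 2570 / 0.01702 = 1.510e+05 days = 413.5 years.

413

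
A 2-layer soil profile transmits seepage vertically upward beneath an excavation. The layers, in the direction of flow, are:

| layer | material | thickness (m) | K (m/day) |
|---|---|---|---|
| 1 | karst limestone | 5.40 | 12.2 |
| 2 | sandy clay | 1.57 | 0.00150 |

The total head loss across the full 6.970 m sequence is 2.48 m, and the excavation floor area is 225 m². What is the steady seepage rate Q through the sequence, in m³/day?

Flow is perpendicular to layering, so the layers act in series and the equivalent K is the thickness-weighted harmonic mean.
Total thickness L = 5.40 + 1.57 = 6.970 m.
Σ(b_i/K_i) = 5.40/12.2 + 1.57/0.00150 = 1047 d.
K_eq = L / Σ(b_i/K_i) = 6.970 / 1047 = 0.006656 m/day.
Q = K_eq · A · (Δh/L) = 0.006656 × 225 × (2.48/6.970) = 0.5329 m³/day.

0.533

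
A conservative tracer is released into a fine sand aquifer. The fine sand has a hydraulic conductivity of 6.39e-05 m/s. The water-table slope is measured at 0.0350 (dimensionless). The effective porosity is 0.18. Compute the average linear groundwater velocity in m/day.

1.07

Convert K: 6.39e-05 m/s × 86400 = 5.521 m/day.
Hydraulic gradient i = 0.0350.
Darcy flux q = K · i = 5.521 × 0.03500 = 0.1932 m/day.
Seepage velocity v = q / n_e = 0.1932 / 0.18 = 1.074 m/day.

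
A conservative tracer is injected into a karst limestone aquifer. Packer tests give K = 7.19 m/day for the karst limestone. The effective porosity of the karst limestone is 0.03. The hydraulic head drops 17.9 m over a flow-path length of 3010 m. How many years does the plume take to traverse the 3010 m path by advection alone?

Hydraulic gradient i = Δh / L = 17.9 / 3010 = 0.005947.
Darcy flux q = K · i = 7.190 × 0.005947 = 0.04276 m/day.
Seepage velocity v = q / n_e = 0.04276 / 0.03 = 1.425 m/day.
Travel time t = L / v = 3010 / 1.425 = 2112 days = 5.782 years.

5.78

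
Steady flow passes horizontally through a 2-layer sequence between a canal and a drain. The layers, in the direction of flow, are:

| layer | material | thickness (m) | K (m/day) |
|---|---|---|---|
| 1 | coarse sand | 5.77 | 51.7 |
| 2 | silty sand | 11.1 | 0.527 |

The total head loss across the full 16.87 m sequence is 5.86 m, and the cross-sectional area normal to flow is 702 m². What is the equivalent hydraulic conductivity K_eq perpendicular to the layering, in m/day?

0.797

Flow is perpendicular to layering, so the layers act in series and the equivalent K is the thickness-weighted harmonic mean.
Total thickness L = 5.77 + 11.1 = 16.87 m.
Σ(b_i/K_i) = 5.77/51.7 + 11.1/0.527 = 21.17 d.
K_eq = L / Σ(b_i/K_i) = 16.87 / 21.17 = 0.7967 m/day.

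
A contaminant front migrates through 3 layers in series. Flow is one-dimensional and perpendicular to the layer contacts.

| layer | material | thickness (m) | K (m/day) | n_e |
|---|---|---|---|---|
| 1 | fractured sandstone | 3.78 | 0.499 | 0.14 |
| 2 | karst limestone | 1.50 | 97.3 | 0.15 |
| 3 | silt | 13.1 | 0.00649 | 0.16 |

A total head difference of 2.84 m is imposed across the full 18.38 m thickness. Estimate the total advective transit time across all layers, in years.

5.57

With flow normal to the layers, continuity requires the same specific discharge q through every layer.
Σ(b_i/K_i) = 3.78/0.499 + 1.50/97.3 + 13.1/0.00649 = 2026 d.
q = Δh / Σ(b_i/K_i) = 2.84 / 2026 = 0.001402 m/day.
In each layer the seepage velocity is v_i = q/n_i, so the layer transit time is t_i = b_i·n_i / q:
  layer 1 (fractured sandstone): t_1 = 3.78 × 0.14 / 0.001402 = 377.5 d
  layer 2 (karst limestone): t_2 = 1.50 × 0.15 / 0.001402 = 160.5 d
  layer 3 (silt): t_3 = 13.1 × 0.16 / 0.001402 = 1495 d
Total t = Σ t_i = 2033 days = 5.567 years.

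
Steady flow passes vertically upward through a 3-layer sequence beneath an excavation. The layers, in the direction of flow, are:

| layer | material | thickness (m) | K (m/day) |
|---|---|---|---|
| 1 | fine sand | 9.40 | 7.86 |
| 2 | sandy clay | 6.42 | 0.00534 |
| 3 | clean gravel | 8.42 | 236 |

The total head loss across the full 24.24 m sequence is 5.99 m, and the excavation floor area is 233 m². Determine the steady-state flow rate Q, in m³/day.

1.16

Flow is perpendicular to layering, so the layers act in series and the equivalent K is the thickness-weighted harmonic mean.
Total thickness L = 9.40 + 6.42 + 8.42 = 24.24 m.
Σ(b_i/K_i) = 9.40/7.86 + 6.42/0.00534 + 8.42/236 = 1203 d.
K_eq = L / Σ(b_i/K_i) = 24.24 / 1203 = 0.02014 m/day.
Q = K_eq · A · (Δh/L) = 0.02014 × 233 × (5.99/24.24) = 1.160 m³/day.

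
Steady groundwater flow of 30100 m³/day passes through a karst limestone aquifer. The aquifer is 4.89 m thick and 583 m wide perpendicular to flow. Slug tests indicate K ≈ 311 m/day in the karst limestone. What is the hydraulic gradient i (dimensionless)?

0.0339

Cross-sectional area A = 583 × 4.89 = 2851 m².
From Q = K·A·i, i = Q / (K·A) = 30100 / (311.0 × 2851) = 0.03395.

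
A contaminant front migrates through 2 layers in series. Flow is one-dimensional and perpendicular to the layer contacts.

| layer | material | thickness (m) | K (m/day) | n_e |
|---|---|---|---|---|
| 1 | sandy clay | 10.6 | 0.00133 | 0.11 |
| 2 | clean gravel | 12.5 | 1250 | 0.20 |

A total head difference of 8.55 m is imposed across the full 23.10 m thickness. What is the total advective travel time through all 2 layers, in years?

With flow normal to the layers, continuity requires the same specific discharge q through every layer.
Σ(b_i/K_i) = 10.6/0.00133 + 12.5/1250 = 7970 d.
q = Δh / Σ(b_i/K_i) = 8.55 / 7970 = 0.001073 m/day.
In each layer the seepage velocity is v_i = q/n_i, so the layer transit time is t_i = b_i·n_i / q:
  layer 1 (sandy clay): t_1 = 10.6 × 0.11 / 0.001073 = 1087 d
  layer 2 (clean gravel): t_2 = 12.5 × 0.20 / 0.001073 = 2330 d
Total t = Σ t_i = 3417 days = 9.356 years.

9.36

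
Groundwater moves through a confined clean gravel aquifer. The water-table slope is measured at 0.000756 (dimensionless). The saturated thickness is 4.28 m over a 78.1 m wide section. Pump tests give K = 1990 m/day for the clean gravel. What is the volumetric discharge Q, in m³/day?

Cross-sectional area A = 78.1 × 4.28 = 334.3 m².
Hydraulic gradient i = 0.000756.
Darcy's law: Q = K · A · i = 1990 × 334.3 × 0.0007560 = 502.9 m³/day.

503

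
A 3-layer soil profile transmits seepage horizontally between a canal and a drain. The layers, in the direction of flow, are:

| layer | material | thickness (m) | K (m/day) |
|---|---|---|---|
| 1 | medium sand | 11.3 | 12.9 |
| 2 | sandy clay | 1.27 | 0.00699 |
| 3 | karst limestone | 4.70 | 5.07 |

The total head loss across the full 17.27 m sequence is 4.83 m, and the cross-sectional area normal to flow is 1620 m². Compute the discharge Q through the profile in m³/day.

Flow is perpendicular to layering, so the layers act in series and the equivalent K is the thickness-weighted harmonic mean.
Total thickness L = 11.3 + 1.27 + 4.70 = 17.27 m.
Σ(b_i/K_i) = 11.3/12.9 + 1.27/0.00699 + 4.70/5.07 = 183.5 d.
K_eq = L / Σ(b_i/K_i) = 17.27 / 183.5 = 0.09412 m/day.
Q = K_eq · A · (Δh/L) = 0.09412 × 1620 × (4.83/17.27) = 42.64 m³/day.

42.6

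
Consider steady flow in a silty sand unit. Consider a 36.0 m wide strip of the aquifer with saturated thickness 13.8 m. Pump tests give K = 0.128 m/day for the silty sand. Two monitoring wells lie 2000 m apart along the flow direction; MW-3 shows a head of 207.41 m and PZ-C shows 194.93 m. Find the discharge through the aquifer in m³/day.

Cross-sectional area A = 36.0 × 13.8 = 496.8 m².
Hydraulic gradient i = (207.41 − 194.93) / 2000 = 12.48 / 2000 = 0.006240.
Darcy's law: Q = K · A · i = 0.1280 × 496.8 × 0.006240 = 0.3968 m³/day.

0.397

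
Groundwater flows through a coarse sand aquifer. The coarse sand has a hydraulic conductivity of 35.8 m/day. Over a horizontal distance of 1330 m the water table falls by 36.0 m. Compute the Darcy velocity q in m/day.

Hydraulic gradient i = Δh / L = 36.0 / 1330 = 0.02707.
Specific discharge q = K · i = 35.80 × 0.02707 = 0.9690 m/day.

0.969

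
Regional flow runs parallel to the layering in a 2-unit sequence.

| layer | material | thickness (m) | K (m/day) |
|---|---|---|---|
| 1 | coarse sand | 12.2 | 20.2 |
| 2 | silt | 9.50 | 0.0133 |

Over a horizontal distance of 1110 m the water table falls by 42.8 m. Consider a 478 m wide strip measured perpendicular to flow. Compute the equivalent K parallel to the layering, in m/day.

Flow is parallel to layering, so each bed carries its own Darcy discharge and the transmissivities add.
Σ(K_i·b_i) = 20.2×12.2 + 0.0133×9.50 = 246.6 m²/day.
Total thickness b = 21.70 m, so K_eq = Σ(K_i·b_i)/b = 11.36 m/day.

11.4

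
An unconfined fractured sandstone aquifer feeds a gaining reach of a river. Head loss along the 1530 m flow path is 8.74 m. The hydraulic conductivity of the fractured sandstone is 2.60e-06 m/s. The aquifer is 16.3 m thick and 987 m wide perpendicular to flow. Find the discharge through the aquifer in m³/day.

20.6

Convert K: 2.60e-06 m/s × 86400 = 0.2246 m/day.
Cross-sectional area A = 987 × 16.3 = 16088 m².
Hydraulic gradient i = Δh / L = 8.74 / 1530 = 0.005712.
Darcy's law: Q = K · A · i = 0.2246 × 16088 × 0.005712 = 20.64 m³/day.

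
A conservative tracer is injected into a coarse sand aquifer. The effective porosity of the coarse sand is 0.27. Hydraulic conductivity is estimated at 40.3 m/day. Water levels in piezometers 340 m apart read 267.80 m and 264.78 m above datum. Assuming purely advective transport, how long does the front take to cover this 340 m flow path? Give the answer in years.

Hydraulic gradient i = (267.80 − 264.78) / 340 = 3.02 / 340 = 0.008882.
Darcy flux q = K · i = 40.30 × 0.008882 = 0.3580 m/day.
Seepage velocity v = q / n_e = 0.3580 / 0.27 = 1.326 m/day.
Travel time t = L / v = 340 / 1.326 = 256.5 days = 0.7021 years.

0.702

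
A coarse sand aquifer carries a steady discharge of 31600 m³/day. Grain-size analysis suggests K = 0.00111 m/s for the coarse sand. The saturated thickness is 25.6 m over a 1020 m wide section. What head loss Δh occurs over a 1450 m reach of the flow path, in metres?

Convert K: 0.00111 m/s × 86400 = 95.90 m/day.
Cross-sectional area A = 1020 × 25.6 = 26112 m².
From Q = K·A·i, i = Q / (K·A) = 31600 / (95.90 × 26112) = 0.01262.
Head loss Δh = i · L = 0.01262 × 1450 = 18.30 m.

18.3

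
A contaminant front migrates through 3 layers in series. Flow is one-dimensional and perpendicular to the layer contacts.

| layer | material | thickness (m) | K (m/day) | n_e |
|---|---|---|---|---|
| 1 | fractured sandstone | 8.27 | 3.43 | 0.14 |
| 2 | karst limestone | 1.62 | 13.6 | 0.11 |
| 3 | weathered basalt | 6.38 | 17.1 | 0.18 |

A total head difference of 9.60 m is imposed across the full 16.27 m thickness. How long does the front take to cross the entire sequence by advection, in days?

With flow normal to the layers, continuity requires the same specific discharge q through every layer.
Σ(b_i/K_i) = 8.27/3.43 + 1.62/13.6 + 6.38/17.1 = 2.903 d.
q = Δh / Σ(b_i/K_i) = 9.60 / 2.903 = 3.307 m/day.
In each layer the seepage velocity is v_i = q/n_i, so the layer transit time is t_i = b_i·n_i / q:
  layer 1 (fractured sandstone): t_1 = 8.27 × 0.14 / 3.307 = 0.3501 d
  layer 2 (karst limestone): t_2 = 1.62 × 0.11 / 3.307 = 0.05389 d
  layer 3 (weathered basalt): t_3 = 6.38 × 0.18 / 3.307 = 0.3473 d
Total t = Σ t_i = 0.7513 days.

0.751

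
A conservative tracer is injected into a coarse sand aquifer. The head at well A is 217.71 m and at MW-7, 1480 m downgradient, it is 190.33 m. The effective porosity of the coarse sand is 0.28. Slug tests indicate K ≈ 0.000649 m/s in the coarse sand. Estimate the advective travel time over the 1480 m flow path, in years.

Convert K: 0.000649 m/s × 86400 = 56.07 m/day.
Hydraulic gradient i = (217.71 − 190.33) / 1480 = 27.38 / 1480 = 0.01850.
Darcy flux q = K · i = 56.07 × 0.01850 = 1.037 m/day.
Seepage velocity v = q / n_e = 1.037 / 0.28 = 3.705 m/day.
Travel time t = L / v = 1480 / 3.705 = 399.5 days = 1.094 years.

1.09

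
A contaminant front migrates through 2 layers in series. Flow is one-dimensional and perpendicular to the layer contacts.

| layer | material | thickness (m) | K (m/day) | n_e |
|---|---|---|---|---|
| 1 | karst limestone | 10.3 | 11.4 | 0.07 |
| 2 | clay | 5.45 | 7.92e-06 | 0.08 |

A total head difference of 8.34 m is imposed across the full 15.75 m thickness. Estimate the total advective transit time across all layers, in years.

With flow normal to the layers, continuity requires the same specific discharge q through every layer.
Σ(b_i/K_i) = 10.3/11.4 + 5.45/7.92e-06 = 6.881e+05 d.
q = Δh / Σ(b_i/K_i) = 8.34 / 6.881e+05 = 1.212e-05 m/day.
In each layer the seepage velocity is v_i = q/n_i, so the layer transit time is t_i = b_i·n_i / q:
  layer 1 (karst limestone): t_1 = 10.3 × 0.07 / 1.212e-05 = 59490 d
  layer 2 (clay): t_2 = 5.45 × 0.08 / 1.212e-05 = 35974 d
Total t = Σ t_i = 95464 days = 261.4 years.

261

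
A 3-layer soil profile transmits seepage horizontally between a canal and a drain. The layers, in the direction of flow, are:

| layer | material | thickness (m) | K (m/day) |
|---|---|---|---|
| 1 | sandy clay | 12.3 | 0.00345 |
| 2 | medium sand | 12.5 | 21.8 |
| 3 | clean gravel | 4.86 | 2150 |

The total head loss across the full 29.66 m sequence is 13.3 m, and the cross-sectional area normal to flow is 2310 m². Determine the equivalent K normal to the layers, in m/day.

Flow is perpendicular to layering, so the layers act in series and the equivalent K is the thickness-weighted harmonic mean.
Total thickness L = 12.3 + 12.5 + 4.86 = 29.66 m.
Σ(b_i/K_i) = 12.3/0.00345 + 12.5/21.8 + 4.86/2150 = 3566 d.
K_eq = L / Σ(b_i/K_i) = 29.66 / 3566 = 0.008318 m/day.

0.00832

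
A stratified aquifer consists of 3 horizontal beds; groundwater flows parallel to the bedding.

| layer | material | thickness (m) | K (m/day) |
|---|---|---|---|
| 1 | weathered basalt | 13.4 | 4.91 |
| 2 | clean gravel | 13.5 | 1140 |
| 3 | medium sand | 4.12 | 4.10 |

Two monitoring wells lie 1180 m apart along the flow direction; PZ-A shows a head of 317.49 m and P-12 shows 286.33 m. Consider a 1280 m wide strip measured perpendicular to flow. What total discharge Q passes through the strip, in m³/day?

523000

Flow is parallel to layering, so each bed carries its own Darcy discharge and the transmissivities add.
Σ(K_i·b_i) = 4.91×13.4 + 1140×13.5 + 4.10×4.12 = 15473 m²/day.
Hydraulic gradient i = (317.49 − 286.33) / 1180 = 31.16 / 1180 = 0.02641.
Q = Σ(K_i·b_i) · W · i = 15473 × 1280 × 0.02641 = 5.230e+05 m³/day.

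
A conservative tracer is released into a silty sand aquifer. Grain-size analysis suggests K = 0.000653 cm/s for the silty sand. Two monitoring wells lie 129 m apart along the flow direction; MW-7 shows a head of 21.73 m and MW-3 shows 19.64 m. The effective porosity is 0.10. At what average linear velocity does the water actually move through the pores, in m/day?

0.0914

Convert K: 0.000653 cm/s × 864 = 0.5642 m/day.
Hydraulic gradient i = (21.73 − 19.64) / 129 = 2.09 / 129 = 0.01620.
Darcy flux q = K · i = 0.5642 × 0.01620 = 0.009141 m/day.
Seepage velocity v = q / n_e = 0.009141 / 0.10 = 0.09141 m/day.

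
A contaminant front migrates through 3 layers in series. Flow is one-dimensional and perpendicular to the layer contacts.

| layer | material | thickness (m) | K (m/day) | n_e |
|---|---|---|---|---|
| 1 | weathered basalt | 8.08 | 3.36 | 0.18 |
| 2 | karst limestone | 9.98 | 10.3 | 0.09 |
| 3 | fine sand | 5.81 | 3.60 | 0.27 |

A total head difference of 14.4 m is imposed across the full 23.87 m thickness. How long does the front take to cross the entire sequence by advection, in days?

With flow normal to the layers, continuity requires the same specific discharge q through every layer.
Σ(b_i/K_i) = 8.08/3.36 + 9.98/10.3 + 5.81/3.60 = 4.988 d.
q = Δh / Σ(b_i/K_i) = 14.4 / 4.988 = 2.887 m/day.
In each layer the seepage velocity is v_i = q/n_i, so the layer transit time is t_i = b_i·n_i / q:
  layer 1 (weathered basalt): t_1 = 8.08 × 0.18 / 2.887 = 0.5037 d
  layer 2 (karst limestone): t_2 = 9.98 × 0.09 / 2.887 = 0.3111 d
  layer 3 (fine sand): t_3 = 5.81 × 0.27 / 2.887 = 0.5433 d
Total t = Σ t_i = 1.358 days.

1.36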